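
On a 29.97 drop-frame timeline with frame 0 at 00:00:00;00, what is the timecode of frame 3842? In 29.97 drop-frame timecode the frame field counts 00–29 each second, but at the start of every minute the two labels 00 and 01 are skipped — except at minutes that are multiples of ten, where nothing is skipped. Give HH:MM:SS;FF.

00:02:08;06

Ten DF minutes hold 17982 frames, so frame 3842 lies in block 0 (frames 0–17981) with 3842 frames into that block.
The block's first minute is 1800 frames and the rest 1798 each; 3842 frames reaches minute 2, so 0 × 18 + 2 × 2 = 4 labels have been skipped so far.
Adding those back, label number 3842 + 4 = 3846 at 30 labels/s is 128 s + 6 f = 0 h 2 min 8 s frame 6, i.e. 00:02:08;06.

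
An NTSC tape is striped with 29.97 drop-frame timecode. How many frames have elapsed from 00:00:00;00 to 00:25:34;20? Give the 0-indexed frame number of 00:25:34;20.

45994

As if non-drop at 30 labels/s: (0 × 3600 + 25 × 60 + 34) × 30 + 20 = 46040.
Minute boundaries passed: 25; those not divisible by 10: 25 − 2 = 23; dropped labels = 2 × 23 = 46.
Actual frame index = 46040 − 46 = 45994.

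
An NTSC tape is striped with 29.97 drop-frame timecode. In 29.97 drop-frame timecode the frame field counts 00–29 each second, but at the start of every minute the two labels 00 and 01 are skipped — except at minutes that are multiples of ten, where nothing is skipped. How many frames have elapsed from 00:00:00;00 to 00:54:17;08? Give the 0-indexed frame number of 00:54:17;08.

As if non-drop at 30 labels/s: (0 × 3600 + 54 × 60 + 17) × 30 + 8 = 97718.
Minute boundaries passed: 54; those not divisible by 10: 54 − 5 = 49; dropped labels = 2 × 49 = 98.
Actual frame index = 97718 − 98 = 97620.

97620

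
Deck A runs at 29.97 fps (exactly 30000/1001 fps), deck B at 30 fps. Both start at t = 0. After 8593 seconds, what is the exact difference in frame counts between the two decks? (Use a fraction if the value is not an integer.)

A emits 30000/1001 × 8593 = 19830000/77 frames; B emits 30 × 8593 = 257790.
Difference = 19830/77 frames (≈ 257.5325); B is ahead of A.

19830/77 frames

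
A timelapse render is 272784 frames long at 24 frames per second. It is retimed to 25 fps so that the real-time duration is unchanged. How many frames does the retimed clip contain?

284150 frames

Target frames = source frames × (target rate / source rate) = 272784 × (25)/(24) = 272784 × 25/24 = 284150.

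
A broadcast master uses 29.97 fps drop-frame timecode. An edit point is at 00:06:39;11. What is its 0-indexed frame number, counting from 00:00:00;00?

11969

Complete 10-minute blocks: 0, each 17982 frames → 0.
Remaining 6 whole minutes in the current block: 1800 + 5 × 1798 = 10790 frames.
Within the current minute: 39 × 30 + 11 − 2 = 1179 (labels ;00/;01 skipped at this minute). Total = 0 + 10790 + 1179 = 11969.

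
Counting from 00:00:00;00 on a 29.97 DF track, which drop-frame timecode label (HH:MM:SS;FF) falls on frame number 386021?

Ten DF minutes hold 17982 frames, so frame 386021 lies in block 21 (frames 377622–395603) with 8399 frames into that block.
The block's first minute is 1800 frames and the rest 1798 each; 8399 frames reaches minute 4, so 21 × 18 + 4 × 2 = 386 labels have been skipped so far.
Adding those back, label number 386021 + 386 = 386407 at 30 labels/s is 12880 s + 7 f = 3 h 34 min 40 s frame 7, i.e. 03:34:40;07.

03:34:40;07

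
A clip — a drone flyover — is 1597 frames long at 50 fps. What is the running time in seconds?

Running time = 1597 / (50) = 31.94 s.

31.94 seconds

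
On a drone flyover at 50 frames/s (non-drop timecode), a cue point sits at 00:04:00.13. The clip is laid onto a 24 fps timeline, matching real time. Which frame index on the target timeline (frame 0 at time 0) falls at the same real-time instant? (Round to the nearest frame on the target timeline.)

Source frame index: (0×3600 + 4×60 + 0) × 50 + 13 = 12013.
Real time: 12013 / (50) = 12013/50 s.
Target frame: (12013/50) × (24) = 144156/25 ≈ 5766.240 → 5766.

frame 5766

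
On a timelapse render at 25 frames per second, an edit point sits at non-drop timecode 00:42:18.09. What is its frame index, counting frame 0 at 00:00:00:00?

frame 63459

Total seconds to the label: (0 × 3600 + 42 × 60 + 18) = 2538.
Frame index = 2538 × 25 + 9 = 63459.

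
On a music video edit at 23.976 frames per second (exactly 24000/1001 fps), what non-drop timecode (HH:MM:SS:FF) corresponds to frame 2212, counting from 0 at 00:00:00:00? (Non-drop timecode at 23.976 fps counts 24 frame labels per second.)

2212 ÷ 24 = 92 full seconds, remainder 4 frames.
92 s = 0 h 1 min 32 s.
Timecode: 00:01:32:04.

00:01:32:04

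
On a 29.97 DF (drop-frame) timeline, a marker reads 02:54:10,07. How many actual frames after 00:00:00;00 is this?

As if non-drop at 30 labels/s: (2 × 3600 + 54 × 60 + 10) × 30 + 7 = 313507.
Minute boundaries passed: 174; those not divisible by 10: 174 − 17 = 157; dropped labels = 2 × 157 = 314.
Actual frame index = 313507 − 314 = 313193.

313193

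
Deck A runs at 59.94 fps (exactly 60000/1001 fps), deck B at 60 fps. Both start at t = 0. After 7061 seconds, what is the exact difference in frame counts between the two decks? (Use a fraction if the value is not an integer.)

423660/1001 frames

A emits 60000/1001 × 7061 = 423660000/1001 frames; B emits 60 × 7061 = 423660.
Difference = 423660/1001 frames (≈ 423.2368); B is ahead of A.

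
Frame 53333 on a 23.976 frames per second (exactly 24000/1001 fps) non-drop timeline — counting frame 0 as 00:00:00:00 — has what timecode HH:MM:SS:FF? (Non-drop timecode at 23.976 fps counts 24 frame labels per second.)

53333 ÷ 24 = 2222 full seconds, remainder 5 frames.
2222 s = 0 h 37 min 2 s.
Timecode: 00:37:02:05.

00:37:02:05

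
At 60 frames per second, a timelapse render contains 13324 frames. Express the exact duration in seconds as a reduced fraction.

3331/15 seconds

Running time = 13324 ÷ (60) = 13324 × 1/60 = 3331/15 s.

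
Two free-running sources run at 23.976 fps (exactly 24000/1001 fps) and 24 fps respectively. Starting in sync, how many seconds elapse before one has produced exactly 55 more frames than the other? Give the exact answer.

55055/24 seconds

The gap grows by |24 − 24000/1001| = 24/1001 frames per second.
Time for a 55-frame gap: 55 ÷ (24/1001) = 55055/24 s.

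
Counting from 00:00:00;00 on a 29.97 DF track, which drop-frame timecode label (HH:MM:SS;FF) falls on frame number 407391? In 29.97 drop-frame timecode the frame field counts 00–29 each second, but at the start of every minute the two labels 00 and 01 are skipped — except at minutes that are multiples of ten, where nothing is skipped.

Each 10-minute DF block holds 10 × 60 × 30 − 9 × 2 = 17982 frames. 407391 ÷ 17982 → 22 full blocks, remainder 11787.
Within the partial block the first minute is 1800 frames and each further minute 1798, so 6 further minute boundaries passed. Total skipped labels = 18 × 22 + 2 × 6 = 408.
Non-drop label index = 407391 + 408 = 407799; at 30 labels/s that is 03:46:33:09, i.e. DF 03:46:33;09.

03:46:33;09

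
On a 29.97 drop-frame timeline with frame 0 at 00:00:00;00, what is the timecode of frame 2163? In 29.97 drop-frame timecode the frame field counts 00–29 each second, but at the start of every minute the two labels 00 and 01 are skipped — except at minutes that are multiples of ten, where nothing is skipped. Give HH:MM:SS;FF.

Ten DF minutes hold 17982 frames, so frame 2163 lies in block 0 (frames 0–17981) with 2163 frames into that block.
The block's first minute is 1800 frames and the rest 1798 each; 2163 frames reaches minute 1, so 0 × 18 + 1 × 2 = 2 labels have been skipped so far.
Adding those back, label number 2163 + 2 = 2165 at 30 labels/s is 72 s + 5 f = 0 h 1 min 12 s frame 5, i.e. 00:01:12;05.

00:01:12;05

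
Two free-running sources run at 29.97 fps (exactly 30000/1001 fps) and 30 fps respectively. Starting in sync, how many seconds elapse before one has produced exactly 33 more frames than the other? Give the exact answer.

The gap grows by |30 − 30000/1001| = 30/1001 frames per second.
Time for a 33-frame gap: 33 ÷ (30/1001) = 1101.1 s.

1101.1 seconds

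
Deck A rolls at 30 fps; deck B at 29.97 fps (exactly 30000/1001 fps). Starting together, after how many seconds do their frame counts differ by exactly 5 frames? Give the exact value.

1001/6 seconds

The gap grows by |30000/1001 − 30| = 30/1001 frames per second.
Time for a 5-frame gap: 5 ÷ (30/1001) = 1001/6 s.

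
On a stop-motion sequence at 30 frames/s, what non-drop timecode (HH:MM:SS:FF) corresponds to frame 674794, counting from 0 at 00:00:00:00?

06:14:53:04

674794 ÷ 30 = 22493 full seconds, remainder 4 frames.
22493 s = 6 h 14 min 53 s.
Timecode: 06:14:53:04.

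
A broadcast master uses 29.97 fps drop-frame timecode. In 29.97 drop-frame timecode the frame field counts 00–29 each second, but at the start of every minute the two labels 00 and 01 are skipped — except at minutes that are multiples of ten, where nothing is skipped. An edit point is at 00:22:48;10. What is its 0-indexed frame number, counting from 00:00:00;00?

41010

Complete 10-minute blocks: 2, each 17982 frames → 35964.
Remaining 2 whole minutes in the current block: 1800 + 1 × 1798 = 3598 frames.
Within the current minute: 48 × 30 + 10 − 2 = 1448 (labels ;00/;01 skipped at this minute). Total = 35964 + 3598 + 1448 = 41010.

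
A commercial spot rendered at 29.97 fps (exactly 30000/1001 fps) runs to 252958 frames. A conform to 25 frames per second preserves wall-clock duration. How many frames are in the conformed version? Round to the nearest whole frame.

Frames at target rate = 252958 × (25) / (30000/1001) = 126605479/600 ≈ 211009.132.
Nearest whole frame: 211009.

211009 frames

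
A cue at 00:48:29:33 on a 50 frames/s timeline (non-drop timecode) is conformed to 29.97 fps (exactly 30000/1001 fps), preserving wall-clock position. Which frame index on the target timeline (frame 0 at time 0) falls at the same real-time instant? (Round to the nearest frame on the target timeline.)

frame 87203

Source frame index: (0×3600 + 48×60 + 29) × 50 + 33 = 145483.
Real time: 145483 / (50) = 145483/50 s.
Target frame: (145483/50) × (30000/1001) = 6714600/77 ≈ 87202.597 → 87203.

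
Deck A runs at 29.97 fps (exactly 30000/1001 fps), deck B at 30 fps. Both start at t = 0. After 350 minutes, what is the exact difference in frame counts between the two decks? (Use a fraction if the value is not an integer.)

350 min = 21000 s.
A emits 30000/1001 × 21000 = 90000000/143 frames; B emits 30 × 21000 = 630000.
Difference = 90000/143 frames (≈ 629.3706); B is ahead of A.

90000/143 frames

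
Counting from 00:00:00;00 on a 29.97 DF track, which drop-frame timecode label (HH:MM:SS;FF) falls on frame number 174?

Ten DF minutes hold 17982 frames, so frame 174 lies in block 0 (frames 0–17981) with 174 frames into that block.
The block's first minute is 1800 frames and the rest 1798 each; 174 frames reaches minute 0, so 0 × 18 + 0 × 2 = 0 labels have been skipped so far.
Adding those back, label number 174 + 0 = 174 at 30 labels/s is 5 s + 24 f = 0 h 0 min 5 s frame 24, i.e. 00:00:05;24.

00:00:05;24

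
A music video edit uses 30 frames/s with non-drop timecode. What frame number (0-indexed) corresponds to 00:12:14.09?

22029

Total seconds to the label: (0 × 3600 + 12 × 60 + 14) = 734.
Frame index = 734 × 30 + 9 = 22029.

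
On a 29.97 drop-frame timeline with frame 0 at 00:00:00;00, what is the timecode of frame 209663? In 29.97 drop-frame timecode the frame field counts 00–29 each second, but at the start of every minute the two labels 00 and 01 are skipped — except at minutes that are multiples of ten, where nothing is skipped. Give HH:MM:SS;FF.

Each 10-minute DF block holds 10 × 60 × 30 − 9 × 2 = 17982 frames. 209663 ÷ 17982 → 11 full blocks, remainder 11861.
Within the partial block the first minute is 1800 frames and each further minute 1798, so 6 further minute boundaries passed. Total skipped labels = 18 × 11 + 2 × 6 = 210.
Non-drop label index = 209663 + 210 = 209873; at 30 labels/s that is 01:56:35:23, i.e. DF 01:56:35;23.

01:56:35;23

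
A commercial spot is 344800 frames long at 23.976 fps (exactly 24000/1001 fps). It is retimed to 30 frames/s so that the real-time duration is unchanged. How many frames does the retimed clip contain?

431431 frames

Target frames = source frames × (target rate / source rate) = 344800 × (30)/(24000/1001) = 344800 × 1001/800 = 431431.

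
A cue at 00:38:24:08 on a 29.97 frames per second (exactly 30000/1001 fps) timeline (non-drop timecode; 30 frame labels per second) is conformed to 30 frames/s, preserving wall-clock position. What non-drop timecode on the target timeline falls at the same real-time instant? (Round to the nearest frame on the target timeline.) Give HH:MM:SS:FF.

Source frame index: (0×3600 + 38×60 + 24) × 30 + 8 = 69128.
Real time: 69128 / (30000/1001) = 8649641/3750 s.
Target frame: (8649641/3750) × (30) = 8649641/125 ≈ 69197.128 → 69197.
At 30 labels/s: frame 69197 → 00:38:26:17.

00:38:26:17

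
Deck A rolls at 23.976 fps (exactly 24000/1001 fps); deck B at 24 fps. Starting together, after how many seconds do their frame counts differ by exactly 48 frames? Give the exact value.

2002 seconds

The gap grows by |24 − 24000/1001| = 24/1001 frames per second.
Time for a 48-frame gap: 48 ÷ (24/1001) = 2002 s.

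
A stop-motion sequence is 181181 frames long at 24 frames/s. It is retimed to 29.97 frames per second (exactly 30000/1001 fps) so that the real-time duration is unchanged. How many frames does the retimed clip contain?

Target frames = source frames × (target rate / source rate) = 181181 × (30000/1001)/(24) = 181181 × 1250/1001 = 226250.

226250 frames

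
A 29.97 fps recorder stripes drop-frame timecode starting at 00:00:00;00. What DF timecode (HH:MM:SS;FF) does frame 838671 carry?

Ten DF minutes hold 17982 frames, so frame 838671 lies in block 46 (frames 827172–845153) with 11499 frames into that block.
The block's first minute is 1800 frames and the rest 1798 each; 11499 frames reaches minute 6, so 46 × 18 + 6 × 2 = 840 labels have been skipped so far.
Adding those back, label number 838671 + 840 = 839511 at 30 labels/s is 27983 s + 21 f = 7 h 46 min 23 s frame 21, i.e. 07:46:23;21.

07:46:23;21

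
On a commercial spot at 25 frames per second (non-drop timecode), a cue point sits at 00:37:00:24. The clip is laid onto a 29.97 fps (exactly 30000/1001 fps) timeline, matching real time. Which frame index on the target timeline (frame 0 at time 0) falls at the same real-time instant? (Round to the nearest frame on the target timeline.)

Source frame index: (0×3600 + 37×60 + 0) × 25 + 24 = 55524.
Real time: 55524 / (25) = 55524/25 s.
Target frame: (55524/25) × (30000/1001) = 9518400/143 ≈ 66562.238 → 66562.

frame 66562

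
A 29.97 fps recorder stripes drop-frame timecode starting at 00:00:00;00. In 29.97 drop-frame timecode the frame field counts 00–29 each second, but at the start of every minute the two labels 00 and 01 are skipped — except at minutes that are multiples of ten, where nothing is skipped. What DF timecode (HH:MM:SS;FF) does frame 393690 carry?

03:38:56;04

Each 10-minute DF block holds 10 × 60 × 30 − 9 × 2 = 17982 frames. 393690 ÷ 17982 → 21 full blocks, remainder 16068.
Within the partial block the first minute is 1800 frames and each further minute 1798, so 8 further minute boundaries passed. Total skipped labels = 18 × 21 + 2 × 8 = 394.
Non-drop label index = 393690 + 394 = 394084; at 30 labels/s that is 03:38:56:04, i.e. DF 03:38:56;04.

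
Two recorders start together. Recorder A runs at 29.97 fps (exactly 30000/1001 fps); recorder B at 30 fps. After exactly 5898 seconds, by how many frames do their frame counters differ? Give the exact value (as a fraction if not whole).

A emits 30000/1001 × 5898 = 176940000/1001 frames; B emits 30 × 5898 = 176940.
Difference = 176940/1001 frames (≈ 176.7632); B is ahead of A.

176940/1001 frames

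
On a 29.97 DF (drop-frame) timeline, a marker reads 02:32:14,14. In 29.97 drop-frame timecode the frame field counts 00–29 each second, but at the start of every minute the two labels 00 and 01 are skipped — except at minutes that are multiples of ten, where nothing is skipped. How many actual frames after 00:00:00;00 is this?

As if non-drop at 30 labels/s: (2 × 3600 + 32 × 60 + 14) × 30 + 14 = 274034.
Minute boundaries passed: 152; those not divisible by 10: 152 − 15 = 137; dropped labels = 2 × 137 = 274.
Actual frame index = 274034 − 274 = 273760.

273760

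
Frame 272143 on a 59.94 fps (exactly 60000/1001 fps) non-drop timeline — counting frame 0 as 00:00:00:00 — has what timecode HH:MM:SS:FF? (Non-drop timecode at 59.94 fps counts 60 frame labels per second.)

01:15:35:43

272143 ÷ 60 = 4535 full seconds, remainder 43 frames.
4535 s = 1 h 15 min 35 s.
Timecode: 01:15:35:43.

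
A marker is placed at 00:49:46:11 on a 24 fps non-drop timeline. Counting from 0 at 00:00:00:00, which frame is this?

Total seconds to the label: (0 × 3600 + 49 × 60 + 46) = 2986.
Frame index = 2986 × 24 + 11 = 71675.

71675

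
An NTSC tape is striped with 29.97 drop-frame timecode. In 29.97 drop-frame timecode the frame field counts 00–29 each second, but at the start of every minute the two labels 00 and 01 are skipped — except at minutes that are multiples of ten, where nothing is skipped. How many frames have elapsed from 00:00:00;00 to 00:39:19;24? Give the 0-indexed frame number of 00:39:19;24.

As if non-drop at 30 labels/s: (0 × 3600 + 39 × 60 + 19) × 30 + 24 = 70794.
Minute boundaries passed: 39; those not divisible by 10: 39 − 3 = 36; dropped labels = 2 × 36 = 72.
Actual frame index = 70794 − 72 = 70722.

70722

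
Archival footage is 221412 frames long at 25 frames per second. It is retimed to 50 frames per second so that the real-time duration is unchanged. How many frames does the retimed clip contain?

442824 frames

Frames at target rate = 221412 × (50) / (25) = 442824.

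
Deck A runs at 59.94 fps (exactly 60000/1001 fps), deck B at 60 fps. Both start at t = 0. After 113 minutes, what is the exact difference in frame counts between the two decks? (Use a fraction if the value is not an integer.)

406800/1001 frames

113 min = 6780 s.
A emits 60000/1001 × 6780 = 406800000/1001 frames; B emits 60 × 6780 = 406800.
Difference = 406800/1001 frames (≈ 406.3936); B is ahead of A.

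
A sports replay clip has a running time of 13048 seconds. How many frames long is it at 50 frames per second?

652400 frames

Frames = 13048 × 50 = 652400.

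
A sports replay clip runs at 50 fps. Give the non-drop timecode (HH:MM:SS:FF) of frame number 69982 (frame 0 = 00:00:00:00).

69982 ÷ 50 = 1399 full seconds, remainder 32 frames.
1399 s = 0 h 23 min 19 s.
Timecode: 00:23:19:32.

00:23:19:32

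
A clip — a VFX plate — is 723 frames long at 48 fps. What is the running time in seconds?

15.0625 seconds

Running time = 723 / (48) = 15.0625 s.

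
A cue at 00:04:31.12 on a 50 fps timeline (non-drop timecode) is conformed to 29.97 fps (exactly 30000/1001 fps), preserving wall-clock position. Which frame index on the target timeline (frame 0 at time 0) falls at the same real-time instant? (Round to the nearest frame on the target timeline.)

frame 8129

Source frame index: (0×3600 + 4×60 + 31) × 50 + 12 = 13562.
Real time: 13562 / (50) = 6781/25 s.
Target frame: (6781/25) × (30000/1001) = 8137200/1001 ≈ 8129.071 → 8129.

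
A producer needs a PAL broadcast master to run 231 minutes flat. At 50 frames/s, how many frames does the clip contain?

231 min = 13860 s.
Frames = 13860 × 50 = 693000.

693000 frames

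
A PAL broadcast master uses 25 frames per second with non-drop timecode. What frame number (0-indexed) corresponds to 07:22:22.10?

663560

Total seconds to the label: (7 × 3600 + 22 × 60 + 22) = 26542.
Frame index = 26542 × 25 + 10 = 663560.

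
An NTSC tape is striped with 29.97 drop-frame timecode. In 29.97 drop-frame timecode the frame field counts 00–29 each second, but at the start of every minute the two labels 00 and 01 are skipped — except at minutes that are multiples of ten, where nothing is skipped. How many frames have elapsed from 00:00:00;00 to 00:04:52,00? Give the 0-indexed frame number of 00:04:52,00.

As if non-drop at 30 labels/s: (0 × 3600 + 4 × 60 + 52) × 30 + 0 = 8760.
Minute boundaries passed: 4; those not divisible by 10: 4 − 0 = 4; dropped labels = 2 × 4 = 8.
Actual frame index = 8760 − 8 = 8752.

8752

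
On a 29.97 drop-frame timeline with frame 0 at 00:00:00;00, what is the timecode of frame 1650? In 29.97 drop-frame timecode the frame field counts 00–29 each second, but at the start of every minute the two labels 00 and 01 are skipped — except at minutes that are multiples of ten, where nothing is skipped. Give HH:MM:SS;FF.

Each 10-minute DF block holds 10 × 60 × 30 − 9 × 2 = 17982 frames. 1650 ÷ 17982 → 0 full blocks, remainder 1650.
Within the partial block the first minute is 1800 frames and each further minute 1798, so 0 further minute boundaries passed. Total skipped labels = 18 × 0 + 2 × 0 = 0.
Non-drop label index = 1650 + 0 = 1650; at 30 labels/s that is 00:00:55:00, i.e. DF 00:00:55;00.

00:00:55;00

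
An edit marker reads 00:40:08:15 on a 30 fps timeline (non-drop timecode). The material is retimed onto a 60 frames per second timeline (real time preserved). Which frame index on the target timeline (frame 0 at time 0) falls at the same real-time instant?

frame 144510

Source frame index: (0×3600 + 40×60 + 8) × 30 + 15 = 72255.
Real time: 72255 / (30) = 4817/2 s.
Target frame: (4817/2) × (60) = 144510.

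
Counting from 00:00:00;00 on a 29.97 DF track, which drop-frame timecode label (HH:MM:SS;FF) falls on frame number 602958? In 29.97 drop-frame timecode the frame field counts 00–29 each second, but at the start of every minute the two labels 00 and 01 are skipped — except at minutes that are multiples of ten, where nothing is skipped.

Ten DF minutes hold 17982 frames, so frame 602958 lies in block 33 (frames 593406–611387) with 9552 frames into that block.
The block's first minute is 1800 frames and the rest 1798 each; 9552 frames reaches minute 5, so 33 × 18 + 5 × 2 = 604 labels have been skipped so far.
Adding those back, label number 602958 + 604 = 603562 at 30 labels/s is 20118 s + 22 f = 5 h 35 min 18 s frame 22, i.e. 05:35:18;22.

05:35:18;22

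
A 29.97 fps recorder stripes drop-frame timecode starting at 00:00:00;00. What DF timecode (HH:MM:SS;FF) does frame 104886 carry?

Ten DF minutes hold 17982 frames, so frame 104886 lies in block 5 (frames 89910–107891) with 14976 frames into that block.
The block's first minute is 1800 frames and the rest 1798 each; 14976 frames reaches minute 8, so 5 × 18 + 8 × 2 = 106 labels have been skipped so far.
Adding those back, label number 104886 + 106 = 104992 at 30 labels/s is 3499 s + 22 f = 0 h 58 min 19 s frame 22, i.e. 00:58:19;22.

00:58:19;22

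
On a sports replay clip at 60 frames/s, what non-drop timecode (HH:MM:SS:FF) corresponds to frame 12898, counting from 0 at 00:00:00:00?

00:03:34:58

12898 ÷ 60 = 214 full seconds, remainder 58 frames.
214 s = 0 h 3 min 34 s.
Timecode: 00:03:34:58.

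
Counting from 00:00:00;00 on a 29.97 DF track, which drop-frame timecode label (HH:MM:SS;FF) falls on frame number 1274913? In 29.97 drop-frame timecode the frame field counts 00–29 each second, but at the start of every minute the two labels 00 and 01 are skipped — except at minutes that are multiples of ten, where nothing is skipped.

Each 10-minute DF block holds 10 × 60 × 30 − 9 × 2 = 17982 frames. 1274913 ÷ 17982 → 70 full blocks, remainder 16173.
Within the partial block the first minute is 1800 frames and each further minute 1798, so 8 further minute boundaries passed. Total skipped labels = 18 × 70 + 2 × 8 = 1276.
Non-drop label index = 1274913 + 1276 = 1276189; at 30 labels/s that is 11:48:59:19, i.e. DF 11:48:59;19.

11:48:59;19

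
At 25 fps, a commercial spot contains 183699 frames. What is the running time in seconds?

7347.96 seconds

Running time = 183699 / (25) = 7347.96 s.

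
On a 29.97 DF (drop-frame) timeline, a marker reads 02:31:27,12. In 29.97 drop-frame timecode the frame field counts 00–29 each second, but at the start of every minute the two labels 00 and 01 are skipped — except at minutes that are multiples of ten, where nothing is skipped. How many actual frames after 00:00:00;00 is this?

272350

Complete 10-minute blocks: 15, each 17982 frames → 269730.
Remaining 1 whole minute in the current block: 1800 + 0 × 1798 = 1800 frames.
Within the current minute: 27 × 30 + 12 − 2 = 820 (labels ;00/;01 skipped at this minute). Total = 269730 + 1800 + 820 = 272350.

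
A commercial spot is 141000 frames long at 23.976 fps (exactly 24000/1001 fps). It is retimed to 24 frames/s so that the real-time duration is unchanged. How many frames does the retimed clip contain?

Target frames = source frames × (target rate / source rate) = 141000 × (24)/(24000/1001) = 141000 × 1001/1000 = 141141.

141141 frames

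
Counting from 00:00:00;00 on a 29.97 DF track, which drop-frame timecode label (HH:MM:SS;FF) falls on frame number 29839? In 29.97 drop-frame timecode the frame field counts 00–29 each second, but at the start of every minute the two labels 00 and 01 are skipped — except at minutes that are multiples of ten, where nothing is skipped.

Each 10-minute DF block holds 10 × 60 × 30 − 9 × 2 = 17982 frames. 29839 ÷ 17982 → 1 full block, remainder 11857.
Within the partial block the first minute is 1800 frames and each further minute 1798, so 6 further minute boundaries passed. Total skipped labels = 18 × 1 + 2 × 6 = 30.
Non-drop label index = 29839 + 30 = 29869; at 30 labels/s that is 00:16:35:19, i.e. DF 00:16:35;19.

00:16:35;19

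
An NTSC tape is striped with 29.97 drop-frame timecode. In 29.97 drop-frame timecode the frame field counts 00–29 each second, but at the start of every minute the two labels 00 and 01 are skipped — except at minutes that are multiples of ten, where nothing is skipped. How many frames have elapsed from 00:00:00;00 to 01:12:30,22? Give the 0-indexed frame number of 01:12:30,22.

Complete 10-minute blocks: 7, each 17982 frames → 125874.
Remaining 2 whole minutes in the current block: 1800 + 1 × 1798 = 3598 frames.
Within the current minute: 30 × 30 + 22 − 2 = 920 (labels ;00/;01 skipped at this minute). Total = 125874 + 3598 + 920 = 130392.

130392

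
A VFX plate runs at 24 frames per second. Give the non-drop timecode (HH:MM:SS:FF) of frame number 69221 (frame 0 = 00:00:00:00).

69221 ÷ 24 = 2884 full seconds, remainder 5 frames.
2884 s = 0 h 48 min 4 s.
Timecode: 00:48:04:05.

00:48:04:05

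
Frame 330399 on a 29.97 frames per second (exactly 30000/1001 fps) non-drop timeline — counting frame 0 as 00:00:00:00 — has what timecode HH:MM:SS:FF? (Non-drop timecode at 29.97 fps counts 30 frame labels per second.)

03:03:33:09

330399 ÷ 30 = 11013 full seconds, remainder 9 frames.
11013 s = 3 h 3 min 33 s.
Timecode: 03:03:33:09.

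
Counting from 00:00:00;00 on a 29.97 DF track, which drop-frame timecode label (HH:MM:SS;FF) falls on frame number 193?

Each 10-minute DF block holds 10 × 60 × 30 − 9 × 2 = 17982 frames. 193 ÷ 17982 → 0 full blocks, remainder 193.
Within the partial block the first minute is 1800 frames and each further minute 1798, so 0 further minute boundaries passed. Total skipped labels = 18 × 0 + 2 × 0 = 0.
Non-drop label index = 193 + 0 = 193; at 30 labels/s that is 00:00:06:13, i.e. DF 00:00:06;13.

00:00:06;13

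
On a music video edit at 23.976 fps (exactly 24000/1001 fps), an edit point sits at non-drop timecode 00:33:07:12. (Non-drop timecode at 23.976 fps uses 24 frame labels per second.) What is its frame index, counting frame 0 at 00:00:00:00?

47700

Total seconds to the label: (0 × 3600 + 33 × 60 + 7) = 1987.
Frame index = 1987 × 24 + 12 = 47700.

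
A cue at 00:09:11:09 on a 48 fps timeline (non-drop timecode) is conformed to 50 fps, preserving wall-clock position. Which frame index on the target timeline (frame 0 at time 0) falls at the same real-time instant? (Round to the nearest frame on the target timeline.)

Source frame index: (0×3600 + 9×60 + 11) × 48 + 9 = 26457.
Real time: 26457 / (48) = 8819/16 s.
Target frame: (8819/16) × (50) = 220475/8 ≈ 27559.375 → 27559.

frame 27559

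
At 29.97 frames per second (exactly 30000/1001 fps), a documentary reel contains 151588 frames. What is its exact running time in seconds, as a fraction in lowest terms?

37934897/7500 seconds

Running time = 151588 ÷ (30000/1001) = 151588 × 1001/30000 = 37934897/7500 s.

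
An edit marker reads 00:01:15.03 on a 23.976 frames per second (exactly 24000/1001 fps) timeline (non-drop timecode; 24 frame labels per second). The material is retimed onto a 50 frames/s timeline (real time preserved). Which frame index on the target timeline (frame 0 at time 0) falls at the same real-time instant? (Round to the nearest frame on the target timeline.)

frame 3760

Source frame index: (0×3600 + 1×60 + 15) × 24 + 3 = 1803.
Real time: 1803 / (24000/1001) = 601601/8000 s.
Target frame: (601601/8000) × (50) = 601601/160 ≈ 3760.006 → 3760.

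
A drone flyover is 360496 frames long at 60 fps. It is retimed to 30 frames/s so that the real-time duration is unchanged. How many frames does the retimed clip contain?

Target frames = source frames × (target rate / source rate) = 360496 × (30)/(60) = 360496 × 1/2 = 180248.

180248 frames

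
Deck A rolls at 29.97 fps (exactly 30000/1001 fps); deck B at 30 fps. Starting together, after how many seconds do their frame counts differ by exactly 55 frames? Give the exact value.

The gap grows by |30 − 30000/1001| = 30/1001 frames per second.
Time for a 55-frame gap: 55 ÷ (30/1001) = 11011/6 s.

11011/6 seconds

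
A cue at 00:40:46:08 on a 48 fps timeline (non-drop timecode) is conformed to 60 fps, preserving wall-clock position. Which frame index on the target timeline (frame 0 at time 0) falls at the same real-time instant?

frame 146770

Source frame index: (0×3600 + 40×60 + 46) × 48 + 8 = 117416.
Real time: 117416 / (48) = 14677/6 s.
Target frame: (14677/6) × (60) = 146770.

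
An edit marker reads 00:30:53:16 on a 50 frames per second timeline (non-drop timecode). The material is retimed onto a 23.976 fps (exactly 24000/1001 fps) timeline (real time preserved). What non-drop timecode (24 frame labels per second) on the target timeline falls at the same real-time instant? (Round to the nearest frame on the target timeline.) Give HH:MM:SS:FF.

Source frame index: (0×3600 + 30×60 + 53) × 50 + 16 = 92666.
Real time: 92666 / (50) = 46333/25 s.
Target frame: (46333/25) × (24000/1001) = 6354240/143 ≈ 44435.245 → 44435.
At 24 labels/s: frame 44435 → 00:30:51:11.

00:30:51:11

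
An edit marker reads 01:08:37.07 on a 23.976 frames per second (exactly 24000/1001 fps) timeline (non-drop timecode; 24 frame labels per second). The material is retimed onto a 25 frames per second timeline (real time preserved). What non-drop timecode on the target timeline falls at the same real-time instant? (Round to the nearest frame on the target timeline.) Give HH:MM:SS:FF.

01:08:41:10

Source frame index: (1×3600 + 8×60 + 37) × 24 + 7 = 98815.
Real time: 98815 / (24000/1001) = 19782763/4800 s.
Target frame: (19782763/4800) × (25) = 19782763/192 ≈ 103035.224 → 103035.
At 25 labels/s: frame 103035 → 01:08:41:10.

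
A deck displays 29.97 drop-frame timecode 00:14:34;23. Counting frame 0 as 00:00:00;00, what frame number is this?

26217

Complete 10-minute blocks: 1, each 17982 frames → 17982.
Remaining 4 whole minutes in the current block: 1800 + 3 × 1798 = 7194 frames.
Within the current minute: 34 × 30 + 23 − 2 = 1041 (labels ;00/;01 skipped at this minute). Total = 17982 + 7194 + 1041 = 26217.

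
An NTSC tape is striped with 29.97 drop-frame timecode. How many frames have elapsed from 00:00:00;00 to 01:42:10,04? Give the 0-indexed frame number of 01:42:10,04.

183720

Complete 10-minute blocks: 10, each 17982 frames → 179820.
Remaining 2 whole minutes in the current block: 1800 + 1 × 1798 = 3598 frames.
Within the current minute: 10 × 30 + 4 − 2 = 302 (labels ;00/;01 skipped at this minute). Total = 179820 + 3598 + 302 = 183720.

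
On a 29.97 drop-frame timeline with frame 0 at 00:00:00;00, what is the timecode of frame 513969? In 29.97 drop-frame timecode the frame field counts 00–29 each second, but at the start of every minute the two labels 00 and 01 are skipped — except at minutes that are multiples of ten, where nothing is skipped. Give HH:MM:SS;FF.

04:45:49;13

Ten DF minutes hold 17982 frames, so frame 513969 lies in block 28 (frames 503496–521477) with 10473 frames into that block.
The block's first minute is 1800 frames and the rest 1798 each; 10473 frames reaches minute 5, so 28 × 18 + 5 × 2 = 514 labels have been skipped so far.
Adding those back, label number 513969 + 514 = 514483 at 30 labels/s is 17149 s + 13 f = 4 h 45 min 49 s frame 13, i.e. 04:45:49;13.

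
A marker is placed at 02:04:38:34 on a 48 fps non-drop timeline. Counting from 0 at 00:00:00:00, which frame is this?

358978

Total seconds to the label: (2 × 3600 + 4 × 60 + 38) = 7478.
Frame index = 7478 × 48 + 34 = 358978.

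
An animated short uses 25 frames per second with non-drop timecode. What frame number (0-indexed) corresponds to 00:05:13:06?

frame 7831

Total seconds to the label: (0 × 3600 + 5 × 60 + 13) = 313.
Frame index = 313 × 25 + 6 = 7831.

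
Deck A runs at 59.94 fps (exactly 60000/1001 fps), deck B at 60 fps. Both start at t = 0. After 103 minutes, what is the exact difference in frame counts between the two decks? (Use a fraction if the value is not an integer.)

370800/1001 frames

103 min = 6180 s.
A emits 60000/1001 × 6180 = 370800000/1001 frames; B emits 60 × 6180 = 370800.
Difference = 370800/1001 frames (≈ 370.4296); B is ahead of A.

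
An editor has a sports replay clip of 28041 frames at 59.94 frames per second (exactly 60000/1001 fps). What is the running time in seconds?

467.81735 seconds

Running time = 28041 / (60000/1001) = 467.81735 s.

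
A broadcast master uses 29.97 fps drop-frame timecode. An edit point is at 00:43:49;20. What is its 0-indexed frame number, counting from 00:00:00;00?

As if non-drop at 30 labels/s: (0 × 3600 + 43 × 60 + 49) × 30 + 20 = 78890.
Minute boundaries passed: 43; those not divisible by 10: 43 − 4 = 39; dropped labels = 2 × 39 = 78.
Actual frame index = 78890 − 78 = 78812.

78812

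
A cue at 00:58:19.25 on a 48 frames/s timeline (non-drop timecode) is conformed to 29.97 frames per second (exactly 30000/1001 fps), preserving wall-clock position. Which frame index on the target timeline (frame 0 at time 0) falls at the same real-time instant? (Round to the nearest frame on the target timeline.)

Source frame index: (0×3600 + 58×60 + 19) × 48 + 25 = 167977.
Real time: 167977 / (48) = 167977/48 s.
Target frame: (167977/48) × (30000/1001) = 104985625/1001 ≈ 104880.744 → 104881.

frame 104881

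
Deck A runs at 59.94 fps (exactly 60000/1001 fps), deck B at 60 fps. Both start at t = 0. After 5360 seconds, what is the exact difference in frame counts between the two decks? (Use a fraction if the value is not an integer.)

A emits 60000/1001 × 5360 = 321600000/1001 frames; B emits 60 × 5360 = 321600.
Difference = 321600/1001 frames (≈ 321.2787); B is ahead of A.

321600/1001 frames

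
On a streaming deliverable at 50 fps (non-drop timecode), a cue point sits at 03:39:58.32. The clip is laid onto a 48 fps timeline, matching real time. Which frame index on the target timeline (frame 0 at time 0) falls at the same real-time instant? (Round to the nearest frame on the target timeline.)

frame 633535

Source frame index: (3×3600 + 39×60 + 58) × 50 + 32 = 659932.
Real time: 659932 / (50) = 329966/25 s.
Target frame: (329966/25) × (48) = 15838368/25 ≈ 633534.720 → 633535.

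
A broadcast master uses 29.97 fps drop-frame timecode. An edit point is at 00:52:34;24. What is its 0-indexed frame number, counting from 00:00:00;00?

Complete 10-minute blocks: 5, each 17982 frames → 89910.
Remaining 2 whole minutes in the current block: 1800 + 1 × 1798 = 3598 frames.
Within the current minute: 34 × 30 + 24 − 2 = 1042 (labels ;00/;01 skipped at this minute). Total = 89910 + 3598 + 1042 = 94550.

94550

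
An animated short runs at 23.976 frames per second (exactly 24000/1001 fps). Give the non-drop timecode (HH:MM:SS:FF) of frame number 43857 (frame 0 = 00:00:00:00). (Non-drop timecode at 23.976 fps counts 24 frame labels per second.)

43857 ÷ 24 = 1827 full seconds, remainder 9 frames.
1827 s = 0 h 30 min 27 s.
Timecode: 00:30:27:09.

00:30:27:09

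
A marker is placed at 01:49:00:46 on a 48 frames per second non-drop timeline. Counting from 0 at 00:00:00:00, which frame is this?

Total seconds to the label: (1 × 3600 + 49 × 60 + 0) = 6540.
Frame index = 6540 × 48 + 46 = 313966.

frame 313966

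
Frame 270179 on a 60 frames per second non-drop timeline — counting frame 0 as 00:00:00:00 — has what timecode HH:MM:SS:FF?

270179 ÷ 60 = 4502 full seconds, remainder 59 frames.
4502 s = 1 h 15 min 2 s.
Timecode: 01:15:02:59.

01:15:02:59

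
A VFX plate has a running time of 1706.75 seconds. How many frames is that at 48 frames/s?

Frames = 1706.75 × 48 = 81924.

81924 frames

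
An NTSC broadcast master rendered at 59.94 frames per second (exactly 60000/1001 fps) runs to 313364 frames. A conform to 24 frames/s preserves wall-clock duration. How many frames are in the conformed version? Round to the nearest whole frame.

Frames at target rate = 313364 × (24) / (60000/1001) = 78419341/625 ≈ 125470.946.
Nearest whole frame: 125471.

125471 frames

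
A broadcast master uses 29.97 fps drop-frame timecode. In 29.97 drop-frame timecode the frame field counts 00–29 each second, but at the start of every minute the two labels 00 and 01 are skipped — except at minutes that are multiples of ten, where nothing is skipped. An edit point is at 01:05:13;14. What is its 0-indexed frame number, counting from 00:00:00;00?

117286

As if non-drop at 30 labels/s: (1 × 3600 + 5 × 60 + 13) × 30 + 14 = 117404.
Minute boundaries passed: 65; those not divisible by 10: 65 − 6 = 59; dropped labels = 2 × 59 = 118.
Actual frame index = 117404 − 118 = 117286.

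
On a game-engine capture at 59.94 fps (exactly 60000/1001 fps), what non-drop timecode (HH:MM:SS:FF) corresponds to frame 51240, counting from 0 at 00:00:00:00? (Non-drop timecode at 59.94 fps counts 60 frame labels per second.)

00:14:14:00

51240 ÷ 60 = 854 full seconds, remainder 0 frames.
854 s = 0 h 14 min 14 s.
Timecode: 00:14:14:00.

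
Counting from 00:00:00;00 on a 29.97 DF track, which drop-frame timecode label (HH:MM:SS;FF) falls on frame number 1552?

Each 10-minute DF block holds 10 × 60 × 30 − 9 × 2 = 17982 frames. 1552 ÷ 17982 → 0 full blocks, remainder 1552.
Within the partial block the first minute is 1800 frames and each further minute 1798, so 0 further minute boundaries passed. Total skipped labels = 18 × 0 + 2 × 0 = 0.
Non-drop label index = 1552 + 0 = 1552; at 30 labels/s that is 00:00:51:22, i.e. DF 00:00:51;22.

00:00:51;22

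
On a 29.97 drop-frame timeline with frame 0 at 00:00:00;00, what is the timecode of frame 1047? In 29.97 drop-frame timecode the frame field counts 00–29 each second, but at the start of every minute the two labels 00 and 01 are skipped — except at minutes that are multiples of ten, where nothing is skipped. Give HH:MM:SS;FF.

Each 10-minute DF block holds 10 × 60 × 30 − 9 × 2 = 17982 frames. 1047 ÷ 17982 → 0 full blocks, remainder 1047.
Within the partial block the first minute is 1800 frames and each further minute 1798, so 0 further minute boundaries passed. Total skipped labels = 18 × 0 + 2 × 0 = 0.
Non-drop label index = 1047 + 0 = 1047; at 30 labels/s that is 00:00:34:27, i.e. DF 00:00:34;27.

00:00:34;27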